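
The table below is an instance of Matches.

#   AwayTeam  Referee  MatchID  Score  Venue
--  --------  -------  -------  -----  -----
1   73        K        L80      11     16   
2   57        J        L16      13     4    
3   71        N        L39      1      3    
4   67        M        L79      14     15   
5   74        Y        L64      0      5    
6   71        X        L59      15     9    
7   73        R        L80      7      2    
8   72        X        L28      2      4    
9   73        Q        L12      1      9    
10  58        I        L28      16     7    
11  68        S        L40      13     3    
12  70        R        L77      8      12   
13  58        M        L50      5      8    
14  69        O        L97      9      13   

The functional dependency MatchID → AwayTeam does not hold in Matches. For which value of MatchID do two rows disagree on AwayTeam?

L28

MatchID=L80: rows 1, 7 → AwayTeam = 73, 73 ✓
MatchID=L16: row 2 → AwayTeam = 57 ✓
MatchID=L39: row 3 → AwayTeam = 71 ✓
MatchID=L79: row 4 → AwayTeam = 67 ✓
MatchID=L64: row 5 → AwayTeam = 74 ✓
MatchID=L59: row 6 → AwayTeam = 71 ✓
MatchID=L28: rows 8, 10 → AwayTeam takes values {72, 58} — violation
MatchID=L12: row 9 → AwayTeam = 73 ✓
MatchID=L40: row 11 → AwayTeam = 68 ✓
MatchID=L77: row 12 → AwayTeam = 70 ✓
MatchID=L50: row 13 → AwayTeam = 58 ✓
MatchID=L97: row 14 → AwayTeam = 69 ✓
The only MatchID value with inconsistent AwayTeam is MatchID=L28.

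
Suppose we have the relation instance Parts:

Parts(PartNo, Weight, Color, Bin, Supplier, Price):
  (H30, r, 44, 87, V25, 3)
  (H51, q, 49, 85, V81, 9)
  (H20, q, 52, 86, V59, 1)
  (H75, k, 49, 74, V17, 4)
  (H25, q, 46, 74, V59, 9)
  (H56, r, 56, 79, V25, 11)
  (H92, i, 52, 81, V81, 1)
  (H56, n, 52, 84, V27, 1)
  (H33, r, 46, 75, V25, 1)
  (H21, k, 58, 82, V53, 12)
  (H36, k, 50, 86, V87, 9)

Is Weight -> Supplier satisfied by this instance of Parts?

No

Weight=r: 3 rows → Supplier = V25, V25, V25 ✓
Weight=q: 3 rows → Supplier takes values {V81, V59} — violation
Weight=k: 3 rows → Supplier takes values {V17, V53, V87} — violation
Weight=i: 1 row → Supplier = V81 ✓
Weight=n: 1 row → Supplier = V27 ✓
Two rows agree on Weight but differ on Supplier, so Weight -> Supplier does not hold.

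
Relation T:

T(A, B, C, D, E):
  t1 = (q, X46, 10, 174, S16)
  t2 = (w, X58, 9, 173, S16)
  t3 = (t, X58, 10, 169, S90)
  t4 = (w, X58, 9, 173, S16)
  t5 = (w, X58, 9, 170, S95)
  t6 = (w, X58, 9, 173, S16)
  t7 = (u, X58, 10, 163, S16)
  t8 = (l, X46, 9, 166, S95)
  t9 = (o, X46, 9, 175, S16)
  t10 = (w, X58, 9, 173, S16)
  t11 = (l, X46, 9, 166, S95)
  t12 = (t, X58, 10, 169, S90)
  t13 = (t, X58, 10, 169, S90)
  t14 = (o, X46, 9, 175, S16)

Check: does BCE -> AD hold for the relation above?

Yes

(B=X46, C=10, E=S16): row 1 → {A,D} = (q, 174) ✓
(B=X58, C=9, E=S16): rows 2, 4, 6, 10 → {A,D} = (w, 173), (w, 173), (w, 173), (w, 173) ✓
(B=X58, C=10, E=S90): rows 3, 12, 13 → {A,D} = (t, 169), (t, 169), (t, 169) ✓
(B=X58, C=9, E=S95): row 5 → {A,D} = (w, 170) ✓
(B=X58, C=10, E=S16): row 7 → {A,D} = (u, 163) ✓
(B=X46, C=9, E=S95): rows 8, 11 → {A,D} = (l, 166), (l, 166) ✓
(B=X46, C=9, E=S16): rows 9, 14 → {A,D} = (o, 175), (o, 175) ✓
Every BCE value is associated with a single AD value, so BCE -> AD holds.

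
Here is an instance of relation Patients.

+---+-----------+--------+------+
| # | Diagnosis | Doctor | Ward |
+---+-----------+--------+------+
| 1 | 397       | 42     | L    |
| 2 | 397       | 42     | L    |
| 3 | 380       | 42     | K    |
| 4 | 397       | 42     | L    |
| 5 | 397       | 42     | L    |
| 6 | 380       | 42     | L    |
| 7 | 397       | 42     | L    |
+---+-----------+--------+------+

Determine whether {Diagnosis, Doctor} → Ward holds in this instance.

(Diagnosis=397, Doctor=42): rows 1, 2, 4, 5, 7 → Ward = L, L, L, L, L ✓
(Diagnosis=380, Doctor=42): rows 3, 6 → Ward takes values {K, L} — violation
Two rows agree on {Diagnosis, Doctor} but differ on Ward, so {Diagnosis, Doctor} → Ward does not hold.

No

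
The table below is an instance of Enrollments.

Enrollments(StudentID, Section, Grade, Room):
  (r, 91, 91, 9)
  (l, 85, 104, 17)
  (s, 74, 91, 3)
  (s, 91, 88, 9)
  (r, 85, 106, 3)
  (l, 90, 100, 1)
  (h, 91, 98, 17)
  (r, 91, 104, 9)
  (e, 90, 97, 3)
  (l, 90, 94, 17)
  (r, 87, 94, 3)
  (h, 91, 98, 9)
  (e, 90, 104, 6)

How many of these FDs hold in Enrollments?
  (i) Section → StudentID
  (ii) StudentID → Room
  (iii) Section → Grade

0

(i) Section → StudentID: Section=91: 5 rows → StudentID takes values {r, s, h} — violation; Section=85: 2 rows → StudentID takes values {l, r} — violation; Section=90: 4 rows → StudentID takes values {l, e} — violation — fails.
(ii) StudentID → Room: StudentID=r: 4 rows → Room takes values {9, 3} — violation; StudentID=l: 3 rows → Room takes values {17, 1} — violation; StudentID=s: 2 rows → Room takes values {3, 9} — violation; StudentID=h: 2 rows → Room takes values {17, 9} — violation; StudentID=e: 2 rows → Room takes values {3, 6} — violation — fails.
(iii) Section → Grade: Section=91: 5 rows → Grade takes values {91, 88, 98, 104} — violation; Section=85: 2 rows → Grade takes values {104, 106} — violation; Section=90: 4 rows → Grade takes values {100, 97, 94, 104} — violation — fails.
None of the 3 dependencies hold.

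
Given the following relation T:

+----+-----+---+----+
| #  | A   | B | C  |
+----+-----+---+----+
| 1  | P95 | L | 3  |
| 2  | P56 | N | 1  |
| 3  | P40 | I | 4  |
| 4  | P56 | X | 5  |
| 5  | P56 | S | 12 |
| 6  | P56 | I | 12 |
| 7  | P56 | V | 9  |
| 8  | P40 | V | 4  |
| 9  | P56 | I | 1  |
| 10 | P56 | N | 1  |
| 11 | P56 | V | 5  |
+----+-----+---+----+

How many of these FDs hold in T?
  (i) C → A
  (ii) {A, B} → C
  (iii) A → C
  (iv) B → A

1

(i) C → A: every LHS value maps to a single RHS value — holds.
(ii) {A, B} → C: (A=P56, B=I): rows 6, 9 → C takes values {12, 1} — violation; (A=P56, B=V): rows 7, 11 → C takes values {9, 5} — violation — fails.
(iii) A → C: A=P56: rows 2, 4, 5, 6, 7, 9, 10, 11 → C takes values {1, 5, 12, 9} — violation — fails.
(iv) B → A: B=I: rows 3, 6, 9 → A takes values {P40, P56} — violation; B=V: rows 7, 8, 11 → A takes values {P56, P40} — violation — fails.
1 of the 4 dependencies holds.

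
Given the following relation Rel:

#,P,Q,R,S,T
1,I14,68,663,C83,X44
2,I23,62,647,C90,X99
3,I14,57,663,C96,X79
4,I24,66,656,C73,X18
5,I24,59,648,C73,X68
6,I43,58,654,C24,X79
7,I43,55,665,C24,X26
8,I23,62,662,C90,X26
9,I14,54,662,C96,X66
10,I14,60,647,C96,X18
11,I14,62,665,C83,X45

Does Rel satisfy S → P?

Yes

S=C83: rows 1, 11 → P = I14, I14 ✓
S=C90: rows 2, 8 → P = I23, I23 ✓
S=C96: rows 3, 9, 10 → P = I14, I14, I14 ✓
S=C73: rows 4, 5 → P = I24, I24 ✓
S=C24: rows 6, 7 → P = I43, I43 ✓
Every S value is associated with a single P value, so S → P holds.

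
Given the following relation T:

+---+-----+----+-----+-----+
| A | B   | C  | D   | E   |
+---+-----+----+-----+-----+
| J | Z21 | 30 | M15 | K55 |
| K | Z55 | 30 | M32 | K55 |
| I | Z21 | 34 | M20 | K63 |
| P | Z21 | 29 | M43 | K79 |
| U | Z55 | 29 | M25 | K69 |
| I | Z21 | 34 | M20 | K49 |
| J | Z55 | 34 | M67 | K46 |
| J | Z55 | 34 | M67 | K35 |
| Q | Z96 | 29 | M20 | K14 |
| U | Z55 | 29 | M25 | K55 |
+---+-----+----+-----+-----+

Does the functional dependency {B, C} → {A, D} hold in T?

Yes

(B=Z21, C=30): 1 row → {A,D} = (J, M15) ✓
(B=Z55, C=30): 1 row → {A,D} = (K, M32) ✓
(B=Z21, C=34): 2 rows → {A,D} = (I, M20), (I, M20) ✓
(B=Z21, C=29): 1 row → {A,D} = (P, M43) ✓
(B=Z55, C=29): 2 rows → {A,D} = (U, M25), (U, M25) ✓
(B=Z55, C=34): 2 rows → {A,D} = (J, M67), (J, M67) ✓
(B=Z96, C=29): 1 row → {A,D} = (Q, M20) ✓
Every {B, C} value is associated with a single {A, D} value, so {B, C} → {A, D} holds.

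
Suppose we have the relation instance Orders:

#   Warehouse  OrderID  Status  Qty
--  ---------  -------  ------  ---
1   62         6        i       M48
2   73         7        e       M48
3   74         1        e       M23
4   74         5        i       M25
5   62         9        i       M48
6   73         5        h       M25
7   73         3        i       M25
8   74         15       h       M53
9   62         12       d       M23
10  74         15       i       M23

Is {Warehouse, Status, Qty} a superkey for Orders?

No

Rows 1 and 5 have the same {Warehouse, Status, Qty} value (Warehouse=62, Status=i, Qty=M48) but are distinct tuples, so {Warehouse, Status, Qty} does not determine every attribute — not a superkey.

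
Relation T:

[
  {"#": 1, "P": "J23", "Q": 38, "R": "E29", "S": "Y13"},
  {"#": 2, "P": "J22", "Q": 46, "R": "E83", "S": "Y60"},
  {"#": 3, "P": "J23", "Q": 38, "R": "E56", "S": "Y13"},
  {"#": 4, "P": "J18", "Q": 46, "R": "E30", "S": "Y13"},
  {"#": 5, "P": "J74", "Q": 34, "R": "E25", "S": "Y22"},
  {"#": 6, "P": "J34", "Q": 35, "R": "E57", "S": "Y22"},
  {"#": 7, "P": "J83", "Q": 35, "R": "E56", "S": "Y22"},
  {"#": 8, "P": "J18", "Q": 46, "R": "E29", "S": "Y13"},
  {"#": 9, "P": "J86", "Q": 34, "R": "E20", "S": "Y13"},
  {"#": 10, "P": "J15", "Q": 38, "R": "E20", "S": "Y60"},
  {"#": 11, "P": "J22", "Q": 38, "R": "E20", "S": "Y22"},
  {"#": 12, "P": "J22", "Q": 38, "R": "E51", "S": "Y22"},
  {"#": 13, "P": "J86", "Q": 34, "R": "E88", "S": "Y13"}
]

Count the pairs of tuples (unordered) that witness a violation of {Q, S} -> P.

(Q=38, S=Y13): all 2 rows agree on P — 0 pairs.
(Q=46, S=Y13): all 2 rows agree on P — 0 pairs.
(Q=35, S=Y22): violating pairs (6,7) — 1 pair.
(Q=34, S=Y13): all 2 rows agree on P — 0 pairs.
(Q=38, S=Y22): all 2 rows agree on P — 0 pairs.

1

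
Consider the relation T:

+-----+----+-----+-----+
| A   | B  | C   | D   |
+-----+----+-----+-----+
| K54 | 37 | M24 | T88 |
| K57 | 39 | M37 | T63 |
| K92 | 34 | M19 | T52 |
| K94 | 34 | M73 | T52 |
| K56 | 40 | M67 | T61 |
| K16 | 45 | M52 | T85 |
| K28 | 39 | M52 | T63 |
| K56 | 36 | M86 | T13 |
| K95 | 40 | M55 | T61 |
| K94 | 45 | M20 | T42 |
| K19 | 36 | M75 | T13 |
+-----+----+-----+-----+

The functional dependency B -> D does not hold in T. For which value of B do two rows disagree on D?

B=37: 1 row → D = T88 ✓
B=39: 2 rows → D = T63, T63 ✓
B=34: 2 rows → D = T52, T52 ✓
B=40: 2 rows → D = T61, T61 ✓
B=45: 2 rows → D takes values {T85, T42} — violation
B=36: 2 rows → D = T13, T13 ✓
The only B value with inconsistent D is B=45.

45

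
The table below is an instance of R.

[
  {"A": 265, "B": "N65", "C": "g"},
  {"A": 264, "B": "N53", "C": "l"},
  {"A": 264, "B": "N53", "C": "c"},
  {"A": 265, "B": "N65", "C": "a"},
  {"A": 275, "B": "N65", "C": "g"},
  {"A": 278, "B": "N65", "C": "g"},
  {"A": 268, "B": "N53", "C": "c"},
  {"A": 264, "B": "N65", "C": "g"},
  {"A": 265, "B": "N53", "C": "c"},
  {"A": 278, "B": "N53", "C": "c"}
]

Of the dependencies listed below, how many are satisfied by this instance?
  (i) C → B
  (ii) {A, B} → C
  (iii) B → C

1

(i) C → B: every LHS value maps to a single RHS value — holds.
(ii) {A, B} → C: (A=265, B=N65): 2 rows → C takes values {g, a} — violation; (A=264, B=N53): 2 rows → C takes values {l, c} — violation — fails.
(iii) B → C: B=N65: 5 rows → C takes values {g, a} — violation; B=N53: 5 rows → C takes values {l, c} — violation — fails.
1 of the 3 dependencies holds.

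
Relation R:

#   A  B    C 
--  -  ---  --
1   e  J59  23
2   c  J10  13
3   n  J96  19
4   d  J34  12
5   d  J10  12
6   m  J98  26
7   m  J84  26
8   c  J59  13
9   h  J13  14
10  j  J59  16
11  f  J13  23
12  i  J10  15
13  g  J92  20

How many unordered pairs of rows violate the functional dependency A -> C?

A=c: all 2 rows agree on C — 0 pairs.
A=d: all 2 rows agree on C — 0 pairs.
A=m: all 2 rows agree on C — 0 pairs.

0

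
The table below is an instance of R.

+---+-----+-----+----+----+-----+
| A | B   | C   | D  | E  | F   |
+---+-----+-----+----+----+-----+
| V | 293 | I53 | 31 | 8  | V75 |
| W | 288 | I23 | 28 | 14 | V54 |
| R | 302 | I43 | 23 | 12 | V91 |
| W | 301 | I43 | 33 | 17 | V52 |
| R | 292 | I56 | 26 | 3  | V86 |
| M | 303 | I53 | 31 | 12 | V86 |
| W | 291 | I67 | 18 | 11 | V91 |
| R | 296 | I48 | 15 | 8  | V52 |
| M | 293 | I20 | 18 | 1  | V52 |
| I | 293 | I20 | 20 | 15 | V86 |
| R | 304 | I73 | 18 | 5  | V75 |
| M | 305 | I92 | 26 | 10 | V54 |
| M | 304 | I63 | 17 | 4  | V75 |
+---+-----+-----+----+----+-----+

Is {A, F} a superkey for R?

Yes

All 13 rows have distinct {A, F} values, so {A, F} → (all attributes) holds and {A, F} is a superkey.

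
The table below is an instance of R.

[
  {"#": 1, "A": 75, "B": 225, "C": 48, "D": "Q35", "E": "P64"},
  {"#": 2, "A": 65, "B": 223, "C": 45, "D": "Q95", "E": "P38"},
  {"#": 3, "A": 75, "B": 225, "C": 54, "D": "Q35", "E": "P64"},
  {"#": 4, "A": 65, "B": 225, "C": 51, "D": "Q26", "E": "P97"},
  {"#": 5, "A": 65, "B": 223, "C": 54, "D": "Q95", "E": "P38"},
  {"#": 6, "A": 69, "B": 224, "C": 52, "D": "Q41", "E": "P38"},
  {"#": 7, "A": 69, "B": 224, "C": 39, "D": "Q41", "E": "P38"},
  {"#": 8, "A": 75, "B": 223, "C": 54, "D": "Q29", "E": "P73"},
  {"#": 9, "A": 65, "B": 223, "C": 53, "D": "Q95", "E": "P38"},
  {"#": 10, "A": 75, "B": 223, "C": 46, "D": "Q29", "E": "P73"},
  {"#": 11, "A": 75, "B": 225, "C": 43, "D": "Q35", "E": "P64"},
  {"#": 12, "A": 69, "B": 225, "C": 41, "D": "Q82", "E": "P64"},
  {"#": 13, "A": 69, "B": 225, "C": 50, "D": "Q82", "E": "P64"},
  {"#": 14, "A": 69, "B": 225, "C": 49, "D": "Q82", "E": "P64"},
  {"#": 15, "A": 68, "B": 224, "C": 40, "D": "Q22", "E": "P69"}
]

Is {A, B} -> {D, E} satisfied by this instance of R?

(A=75, B=225): rows 1, 3, 11 → {D,E} = (Q35, P64), (Q35, P64), (Q35, P64) ✓
(A=65, B=223): rows 2, 5, 9 → {D,E} = (Q95, P38), (Q95, P38), (Q95, P38) ✓
(A=65, B=225): row 4 → {D,E} = (Q26, P97) ✓
(A=69, B=224): rows 6, 7 → {D,E} = (Q41, P38), (Q41, P38) ✓
(A=75, B=223): rows 8, 10 → {D,E} = (Q29, P73), (Q29, P73) ✓
(A=69, B=225): rows 12, 13, 14 → {D,E} = (Q82, P64), (Q82, P64), (Q82, P64) ✓
(A=68, B=224): row 15 → {D,E} = (Q22, P69) ✓
Every {A, B} value is associated with a single {D, E} value, so {A, B} -> {D, E} holds.

Yes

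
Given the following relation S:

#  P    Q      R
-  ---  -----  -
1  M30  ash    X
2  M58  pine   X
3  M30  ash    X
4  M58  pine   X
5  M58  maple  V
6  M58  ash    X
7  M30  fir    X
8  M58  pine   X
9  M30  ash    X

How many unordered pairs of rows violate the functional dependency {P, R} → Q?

6

(P=M30, R=X): violating pairs (1,7), (3,7), (7,9) — 3 pairs.
(P=M58, R=X): violating pairs (2,6), (4,6), (6,8) — 3 pairs.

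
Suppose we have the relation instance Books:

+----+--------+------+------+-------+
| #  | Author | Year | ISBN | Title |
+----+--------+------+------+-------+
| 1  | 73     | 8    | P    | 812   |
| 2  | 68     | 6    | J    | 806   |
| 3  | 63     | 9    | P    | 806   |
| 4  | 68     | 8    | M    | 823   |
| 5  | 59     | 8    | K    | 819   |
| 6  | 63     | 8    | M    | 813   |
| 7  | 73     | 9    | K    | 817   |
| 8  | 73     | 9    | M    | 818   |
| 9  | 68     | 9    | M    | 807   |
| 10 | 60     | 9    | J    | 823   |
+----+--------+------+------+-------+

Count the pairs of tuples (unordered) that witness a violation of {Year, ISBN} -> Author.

2

(Year=8, ISBN=M): violating pairs (4,6) — 1 pair.
(Year=9, ISBN=M): violating pairs (8,9) — 1 pair.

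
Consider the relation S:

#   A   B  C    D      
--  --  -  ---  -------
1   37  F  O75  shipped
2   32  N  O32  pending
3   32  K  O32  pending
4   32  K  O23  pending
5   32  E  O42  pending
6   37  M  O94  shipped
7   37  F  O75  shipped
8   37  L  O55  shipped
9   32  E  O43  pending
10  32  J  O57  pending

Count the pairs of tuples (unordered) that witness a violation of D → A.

0

D=shipped: all 4 rows agree on A — 0 pairs.
D=pending: all 6 rows agree on A — 0 pairs.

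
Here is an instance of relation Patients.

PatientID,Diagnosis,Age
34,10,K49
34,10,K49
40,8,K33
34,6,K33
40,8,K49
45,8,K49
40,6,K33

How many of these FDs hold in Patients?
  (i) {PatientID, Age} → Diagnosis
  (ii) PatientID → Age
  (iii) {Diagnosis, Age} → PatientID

0

(i) {PatientID, Age} → Diagnosis: (PatientID=40, Age=K33): 2 rows → Diagnosis takes values {8, 6} — violation — fails.
(ii) PatientID → Age: PatientID=34: 3 rows → Age takes values {K49, K33} — violation; PatientID=40: 3 rows → Age takes values {K33, K49} — violation — fails.
(iii) {Diagnosis, Age} → PatientID: (Diagnosis=6, Age=K33): 2 rows → PatientID takes values {34, 40} — violation; (Diagnosis=8, Age=K49): 2 rows → PatientID takes values {40, 45} — violation — fails.
None of the 3 dependencies hold.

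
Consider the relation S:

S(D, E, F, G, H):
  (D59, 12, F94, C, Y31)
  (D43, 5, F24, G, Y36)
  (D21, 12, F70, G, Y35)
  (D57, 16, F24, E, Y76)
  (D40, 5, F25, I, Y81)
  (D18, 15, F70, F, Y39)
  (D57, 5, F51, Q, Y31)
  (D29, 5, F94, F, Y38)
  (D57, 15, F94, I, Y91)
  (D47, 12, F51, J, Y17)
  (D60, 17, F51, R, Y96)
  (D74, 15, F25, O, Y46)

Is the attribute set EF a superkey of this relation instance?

All 12 rows have distinct EF values, so EF → (all attributes) holds and EF is a superkey.

Yes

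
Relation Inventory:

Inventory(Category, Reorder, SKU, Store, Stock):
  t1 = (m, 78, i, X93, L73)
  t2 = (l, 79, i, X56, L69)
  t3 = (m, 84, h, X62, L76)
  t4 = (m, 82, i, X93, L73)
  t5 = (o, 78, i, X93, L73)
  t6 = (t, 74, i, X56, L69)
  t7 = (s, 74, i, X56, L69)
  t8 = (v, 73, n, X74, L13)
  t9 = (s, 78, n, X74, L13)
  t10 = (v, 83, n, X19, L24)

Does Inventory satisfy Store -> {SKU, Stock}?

Store=X93: rows 1, 4, 5 → {SKU,Stock} = (i, L73), (i, L73), (i, L73) ✓
Store=X56: rows 2, 6, 7 → {SKU,Stock} = (i, L69), (i, L69), (i, L69) ✓
Store=X62: row 3 → {SKU,Stock} = (h, L76) ✓
Store=X74: rows 8, 9 → {SKU,Stock} = (n, L13), (n, L13) ✓
Store=X19: row 10 → {SKU,Stock} = (n, L24) ✓
Every Store value is associated with a single {SKU, Stock} value, so Store -> {SKU, Stock} holds.

Yes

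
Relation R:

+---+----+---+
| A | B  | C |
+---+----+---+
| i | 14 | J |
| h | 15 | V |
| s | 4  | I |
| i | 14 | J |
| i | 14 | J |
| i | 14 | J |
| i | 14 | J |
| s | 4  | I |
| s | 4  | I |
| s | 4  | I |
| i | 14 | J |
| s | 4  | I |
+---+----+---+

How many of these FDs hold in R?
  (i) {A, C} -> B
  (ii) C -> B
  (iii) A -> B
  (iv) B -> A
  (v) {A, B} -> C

5

(i) {A, C} -> B: every LHS value maps to a single RHS value — holds.
(ii) C -> B: every LHS value maps to a single RHS value — holds.
(iii) A -> B: every LHS value maps to a single RHS value — holds.
(iv) B -> A: every LHS value maps to a single RHS value — holds.
(v) {A, B} -> C: every LHS value maps to a single RHS value — holds.
5 of the 5 dependencies hold.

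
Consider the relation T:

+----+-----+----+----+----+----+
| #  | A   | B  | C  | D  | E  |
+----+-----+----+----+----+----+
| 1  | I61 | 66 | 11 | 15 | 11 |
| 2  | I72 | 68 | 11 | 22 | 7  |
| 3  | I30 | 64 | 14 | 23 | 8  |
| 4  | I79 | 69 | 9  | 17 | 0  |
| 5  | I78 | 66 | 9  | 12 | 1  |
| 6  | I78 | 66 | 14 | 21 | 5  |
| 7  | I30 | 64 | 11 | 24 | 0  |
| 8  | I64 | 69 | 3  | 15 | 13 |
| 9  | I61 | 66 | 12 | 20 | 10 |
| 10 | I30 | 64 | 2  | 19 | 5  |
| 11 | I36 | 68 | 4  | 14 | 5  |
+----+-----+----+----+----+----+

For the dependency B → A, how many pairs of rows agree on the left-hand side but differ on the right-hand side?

B=66: violating pairs (1,5), (1,6), (5,9), (6,9) — 4 pairs.
B=68: violating pairs (2,11) — 1 pair.
B=64: all 3 rows agree on A — 0 pairs.
B=69: violating pairs (4,8) — 1 pair.

6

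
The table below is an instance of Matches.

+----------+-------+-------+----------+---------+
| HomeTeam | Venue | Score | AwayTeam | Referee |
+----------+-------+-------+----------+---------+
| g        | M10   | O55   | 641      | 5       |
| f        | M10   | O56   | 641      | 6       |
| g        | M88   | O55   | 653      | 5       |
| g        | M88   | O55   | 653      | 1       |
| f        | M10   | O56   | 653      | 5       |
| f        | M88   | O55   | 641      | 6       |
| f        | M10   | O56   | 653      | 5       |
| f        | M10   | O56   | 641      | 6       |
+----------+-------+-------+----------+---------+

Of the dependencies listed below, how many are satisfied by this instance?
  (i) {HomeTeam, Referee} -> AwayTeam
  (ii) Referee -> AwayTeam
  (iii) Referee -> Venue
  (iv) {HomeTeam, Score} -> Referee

(i) {HomeTeam, Referee} -> AwayTeam: (HomeTeam=g, Referee=5): 2 rows → AwayTeam takes values {641, 653} — violation — fails.
(ii) Referee -> AwayTeam: Referee=5: 4 rows → AwayTeam takes values {641, 653} — violation — fails.
(iii) Referee -> Venue: Referee=5: 4 rows → Venue takes values {M10, M88} — violation; Referee=6: 3 rows → Venue takes values {M10, M88} — violation — fails.
(iv) {HomeTeam, Score} -> Referee: (HomeTeam=g, Score=O55): 3 rows → Referee takes values {5, 1} — violation; (HomeTeam=f, Score=O56): 4 rows → Referee takes values {6, 5} — violation — fails.
None of the 4 dependencies hold.

0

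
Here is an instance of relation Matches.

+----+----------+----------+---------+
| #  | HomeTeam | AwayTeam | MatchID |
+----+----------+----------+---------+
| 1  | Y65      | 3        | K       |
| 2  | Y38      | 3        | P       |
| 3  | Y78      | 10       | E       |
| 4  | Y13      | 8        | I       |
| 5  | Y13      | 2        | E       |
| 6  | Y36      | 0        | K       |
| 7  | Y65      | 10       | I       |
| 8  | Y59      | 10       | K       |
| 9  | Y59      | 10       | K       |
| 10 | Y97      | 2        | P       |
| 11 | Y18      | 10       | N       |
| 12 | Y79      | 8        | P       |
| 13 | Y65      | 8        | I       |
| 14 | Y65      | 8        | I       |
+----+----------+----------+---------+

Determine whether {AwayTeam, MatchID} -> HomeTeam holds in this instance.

(AwayTeam=3, MatchID=K): row 1 → HomeTeam = Y65 ✓
(AwayTeam=3, MatchID=P): row 2 → HomeTeam = Y38 ✓
(AwayTeam=10, MatchID=E): row 3 → HomeTeam = Y78 ✓
(AwayTeam=8, MatchID=I): rows 4, 13, 14 → HomeTeam takes values {Y13, Y65} — violation
(AwayTeam=2, MatchID=E): row 5 → HomeTeam = Y13 ✓
(AwayTeam=0, MatchID=K): row 6 → HomeTeam = Y36 ✓
(AwayTeam=10, MatchID=I): row 7 → HomeTeam = Y65 ✓
(AwayTeam=10, MatchID=K): rows 8, 9 → HomeTeam = Y59, Y59 ✓
(AwayTeam=2, MatchID=P): row 10 → HomeTeam = Y97 ✓
(AwayTeam=10, MatchID=N): row 11 → HomeTeam = Y18 ✓
(AwayTeam=8, MatchID=P): row 12 → HomeTeam = Y79 ✓
Two rows agree on {AwayTeam, MatchID} but differ on HomeTeam, so {AwayTeam, MatchID} -> HomeTeam does not hold.

No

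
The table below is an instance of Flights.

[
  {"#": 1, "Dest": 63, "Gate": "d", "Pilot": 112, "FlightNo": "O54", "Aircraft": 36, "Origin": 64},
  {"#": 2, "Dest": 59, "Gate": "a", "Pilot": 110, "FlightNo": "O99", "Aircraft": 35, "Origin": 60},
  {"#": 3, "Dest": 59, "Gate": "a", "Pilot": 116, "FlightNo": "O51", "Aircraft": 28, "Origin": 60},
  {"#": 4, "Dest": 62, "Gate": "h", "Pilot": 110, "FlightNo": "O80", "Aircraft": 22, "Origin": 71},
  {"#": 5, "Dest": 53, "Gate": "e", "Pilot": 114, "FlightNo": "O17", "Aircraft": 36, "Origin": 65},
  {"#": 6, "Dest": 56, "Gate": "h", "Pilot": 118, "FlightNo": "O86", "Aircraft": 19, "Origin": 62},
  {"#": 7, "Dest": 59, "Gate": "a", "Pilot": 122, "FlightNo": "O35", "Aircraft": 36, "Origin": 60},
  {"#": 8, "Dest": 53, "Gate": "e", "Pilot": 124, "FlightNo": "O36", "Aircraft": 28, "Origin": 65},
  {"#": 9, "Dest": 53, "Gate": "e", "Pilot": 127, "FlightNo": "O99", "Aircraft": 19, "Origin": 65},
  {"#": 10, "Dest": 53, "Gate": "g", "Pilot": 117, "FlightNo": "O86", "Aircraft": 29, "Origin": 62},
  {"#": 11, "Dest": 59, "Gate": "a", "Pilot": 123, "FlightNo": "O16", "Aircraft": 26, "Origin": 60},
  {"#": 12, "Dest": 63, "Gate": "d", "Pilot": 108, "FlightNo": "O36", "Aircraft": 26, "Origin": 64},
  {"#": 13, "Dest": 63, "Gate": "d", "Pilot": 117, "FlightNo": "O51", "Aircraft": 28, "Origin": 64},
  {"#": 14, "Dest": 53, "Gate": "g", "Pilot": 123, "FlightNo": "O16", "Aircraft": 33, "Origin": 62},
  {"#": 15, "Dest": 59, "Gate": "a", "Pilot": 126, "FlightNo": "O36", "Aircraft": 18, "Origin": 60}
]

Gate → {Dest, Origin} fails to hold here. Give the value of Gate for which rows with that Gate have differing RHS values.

h

Gate=d: rows 1, 12, 13 → {Dest,Origin} = (63, 64), (63, 64), (63, 64) ✓
Gate=a: rows 2, 3, 7, 11, 15 → {Dest,Origin} = (59, 60), (59, 60), (59, 60), (59, 60), (59, 60) ✓
Gate=h: rows 4, 6 → {Dest,Origin} takes values {(62, 71), (56, 62)} — violation
Gate=e: rows 5, 8, 9 → {Dest,Origin} = (53, 65), (53, 65), (53, 65) ✓
Gate=g: rows 10, 14 → {Dest,Origin} = (53, 62), (53, 62) ✓
The only Gate value with inconsistent RHS is Gate=h.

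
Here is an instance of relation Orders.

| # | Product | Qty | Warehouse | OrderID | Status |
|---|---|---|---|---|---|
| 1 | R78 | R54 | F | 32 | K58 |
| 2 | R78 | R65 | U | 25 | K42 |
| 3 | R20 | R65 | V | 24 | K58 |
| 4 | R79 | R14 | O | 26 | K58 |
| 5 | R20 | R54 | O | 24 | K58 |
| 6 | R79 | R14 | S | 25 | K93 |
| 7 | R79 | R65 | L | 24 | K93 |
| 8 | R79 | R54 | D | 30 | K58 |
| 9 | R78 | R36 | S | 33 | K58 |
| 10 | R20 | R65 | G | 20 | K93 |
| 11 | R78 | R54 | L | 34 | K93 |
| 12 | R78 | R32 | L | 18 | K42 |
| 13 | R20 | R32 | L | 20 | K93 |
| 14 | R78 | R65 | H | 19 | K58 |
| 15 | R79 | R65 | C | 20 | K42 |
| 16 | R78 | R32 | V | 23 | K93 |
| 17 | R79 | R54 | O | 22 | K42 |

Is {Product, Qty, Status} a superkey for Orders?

All 17 rows have distinct {Product, Qty, Status} values, so {Product, Qty, Status} → (all attributes) holds and {Product, Qty, Status} is a superkey.

Yes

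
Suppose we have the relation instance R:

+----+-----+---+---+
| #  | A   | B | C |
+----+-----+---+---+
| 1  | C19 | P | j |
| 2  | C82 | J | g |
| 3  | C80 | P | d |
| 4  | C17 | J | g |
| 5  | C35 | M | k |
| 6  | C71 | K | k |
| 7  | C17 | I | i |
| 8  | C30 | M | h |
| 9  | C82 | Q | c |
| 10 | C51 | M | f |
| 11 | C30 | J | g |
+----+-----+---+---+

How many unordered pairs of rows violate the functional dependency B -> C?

B=P: violating pairs (1,3) — 1 pair.
B=J: all 3 rows agree on C — 0 pairs.
B=M: violating pairs (5,8), (5,10), (8,10) — 3 pairs.

4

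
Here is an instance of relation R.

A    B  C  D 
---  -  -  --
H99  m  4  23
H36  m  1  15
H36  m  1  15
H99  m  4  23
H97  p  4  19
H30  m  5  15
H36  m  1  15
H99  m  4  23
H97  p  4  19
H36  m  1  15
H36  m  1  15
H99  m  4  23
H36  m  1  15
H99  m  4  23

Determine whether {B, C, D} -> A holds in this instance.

Yes

(B=m, C=4, D=23): 5 rows → A = H99, H99, H99, H99, H99 ✓
(B=m, C=1, D=15): 6 rows → A = H36, H36, H36, H36, H36, H36 ✓
(B=p, C=4, D=19): 2 rows → A = H97, H97 ✓
(B=m, C=5, D=15): 1 row → A = H30 ✓
Every {B, C, D} value is associated with a single A value, so {B, C, D} -> A holds.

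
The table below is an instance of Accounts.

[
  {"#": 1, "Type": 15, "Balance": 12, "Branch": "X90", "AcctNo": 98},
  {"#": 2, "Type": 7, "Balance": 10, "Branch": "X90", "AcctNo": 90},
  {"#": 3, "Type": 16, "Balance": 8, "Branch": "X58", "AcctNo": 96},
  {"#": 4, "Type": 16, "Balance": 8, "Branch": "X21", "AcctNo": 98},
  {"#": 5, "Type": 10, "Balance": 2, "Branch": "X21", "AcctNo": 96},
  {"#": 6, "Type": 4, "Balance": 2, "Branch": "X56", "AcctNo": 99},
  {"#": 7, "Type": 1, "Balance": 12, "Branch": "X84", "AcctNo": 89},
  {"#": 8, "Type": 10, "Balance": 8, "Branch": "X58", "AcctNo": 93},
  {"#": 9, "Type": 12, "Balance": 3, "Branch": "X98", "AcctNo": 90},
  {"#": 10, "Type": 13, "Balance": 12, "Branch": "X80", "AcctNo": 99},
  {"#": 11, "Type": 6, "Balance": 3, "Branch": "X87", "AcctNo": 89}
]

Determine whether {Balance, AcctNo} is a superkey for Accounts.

Yes

All 11 rows have distinct {Balance, AcctNo} values, so {Balance, AcctNo} → (all attributes) holds and {Balance, AcctNo} is a superkey.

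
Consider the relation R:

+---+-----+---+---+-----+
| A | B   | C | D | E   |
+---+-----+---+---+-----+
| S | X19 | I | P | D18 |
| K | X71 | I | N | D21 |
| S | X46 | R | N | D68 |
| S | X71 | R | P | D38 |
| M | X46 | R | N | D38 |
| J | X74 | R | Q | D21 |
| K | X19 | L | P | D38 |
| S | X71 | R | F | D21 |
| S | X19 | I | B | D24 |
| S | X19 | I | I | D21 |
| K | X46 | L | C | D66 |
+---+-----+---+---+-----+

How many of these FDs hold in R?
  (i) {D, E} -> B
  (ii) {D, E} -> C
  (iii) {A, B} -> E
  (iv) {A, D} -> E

(i) {D, E} -> B: (D=P, E=D38): 2 rows → B takes values {X71, X19} — violation — fails.
(ii) {D, E} -> C: (D=P, E=D38): 2 rows → C takes values {R, L} — violation — fails.
(iii) {A, B} -> E: (A=S, B=X19): 3 rows → E takes values {D18, D24, D21} — violation; (A=S, B=X71): 2 rows → E takes values {D38, D21} — violation — fails.
(iv) {A, D} -> E: (A=S, D=P): 2 rows → E takes values {D18, D38} — violation — fails.
None of the 4 dependencies hold.

0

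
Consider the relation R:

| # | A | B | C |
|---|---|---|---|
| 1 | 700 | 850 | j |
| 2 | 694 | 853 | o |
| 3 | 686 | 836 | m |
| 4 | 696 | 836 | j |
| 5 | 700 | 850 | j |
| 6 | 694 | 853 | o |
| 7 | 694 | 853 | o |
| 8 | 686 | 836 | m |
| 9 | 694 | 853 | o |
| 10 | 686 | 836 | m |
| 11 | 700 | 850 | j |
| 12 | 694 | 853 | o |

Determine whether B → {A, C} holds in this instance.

B=850: rows 1, 5, 11 → {A,C} = (700, j), (700, j), (700, j) ✓
B=853: rows 2, 6, 7, 9, 12 → {A,C} = (694, o), (694, o), (694, o), (694, o), (694, o) ✓
B=836: rows 3, 4, 8, 10 → {A,C} takes values {(686, m), (696, j)} — violation
Two rows agree on B but differ on {A, C}, so B → {A, C} does not hold.

No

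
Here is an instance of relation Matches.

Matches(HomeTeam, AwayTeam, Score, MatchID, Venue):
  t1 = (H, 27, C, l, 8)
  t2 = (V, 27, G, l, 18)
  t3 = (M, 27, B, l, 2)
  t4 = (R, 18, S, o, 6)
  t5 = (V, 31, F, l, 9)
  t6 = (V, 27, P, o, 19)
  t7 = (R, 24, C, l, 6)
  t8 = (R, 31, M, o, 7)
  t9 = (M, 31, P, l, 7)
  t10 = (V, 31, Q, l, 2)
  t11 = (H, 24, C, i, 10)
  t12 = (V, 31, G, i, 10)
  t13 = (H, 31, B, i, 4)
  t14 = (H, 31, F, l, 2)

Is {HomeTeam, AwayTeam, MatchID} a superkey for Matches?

No

Rows 5 and 10 have the same {HomeTeam, AwayTeam, MatchID} value (HomeTeam=V, AwayTeam=31, MatchID=l) but are distinct tuples, so {HomeTeam, AwayTeam, MatchID} does not determine every attribute — not a superkey.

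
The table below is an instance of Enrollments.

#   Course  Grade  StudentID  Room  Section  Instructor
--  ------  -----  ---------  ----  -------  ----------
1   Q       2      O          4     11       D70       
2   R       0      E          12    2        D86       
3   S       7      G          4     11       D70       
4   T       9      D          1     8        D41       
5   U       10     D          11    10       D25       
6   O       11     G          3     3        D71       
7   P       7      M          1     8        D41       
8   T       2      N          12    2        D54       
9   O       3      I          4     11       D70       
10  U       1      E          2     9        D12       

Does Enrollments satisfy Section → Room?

Section=11: rows 1, 3, 9 → Room = 4, 4, 4 ✓
Section=2: rows 2, 8 → Room = 12, 12 ✓
Section=8: rows 4, 7 → Room = 1, 1 ✓
Section=10: row 5 → Room = 11 ✓
Section=3: row 6 → Room = 3 ✓
Section=9: row 10 → Room = 2 ✓
Every Section value is associated with a single Room value, so Section → Room holds.

Yes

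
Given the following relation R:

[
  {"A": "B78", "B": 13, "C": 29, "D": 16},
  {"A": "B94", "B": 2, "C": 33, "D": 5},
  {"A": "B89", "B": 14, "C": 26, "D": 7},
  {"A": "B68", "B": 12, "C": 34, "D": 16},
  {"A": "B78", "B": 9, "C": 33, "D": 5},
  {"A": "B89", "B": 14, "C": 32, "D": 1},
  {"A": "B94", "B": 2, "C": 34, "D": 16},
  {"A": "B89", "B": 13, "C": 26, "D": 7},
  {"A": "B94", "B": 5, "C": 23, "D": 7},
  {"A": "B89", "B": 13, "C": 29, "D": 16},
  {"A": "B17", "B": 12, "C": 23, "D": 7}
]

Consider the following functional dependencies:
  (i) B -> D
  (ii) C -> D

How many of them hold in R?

1

(i) B -> D: B=13: 3 rows → D takes values {16, 7} — violation; B=2: 2 rows → D takes values {5, 16} — violation; B=14: 2 rows → D takes values {7, 1} — violation; B=12: 2 rows → D takes values {16, 7} — violation — fails.
(ii) C -> D: every LHS value maps to a single RHS value — holds.
1 of the 2 dependencies holds.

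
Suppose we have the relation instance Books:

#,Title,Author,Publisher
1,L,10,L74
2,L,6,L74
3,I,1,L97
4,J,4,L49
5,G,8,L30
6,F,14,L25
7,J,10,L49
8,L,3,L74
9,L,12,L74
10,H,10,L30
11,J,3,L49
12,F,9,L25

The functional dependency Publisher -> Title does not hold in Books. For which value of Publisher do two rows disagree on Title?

Publisher=L74: rows 1, 2, 8, 9 → Title = L, L, L, L ✓
Publisher=L97: row 3 → Title = I ✓
Publisher=L49: rows 4, 7, 11 → Title = J, J, J ✓
Publisher=L30: rows 5, 10 → Title takes values {G, H} — violation
Publisher=L25: rows 6, 12 → Title = F, F ✓
The only Publisher value with inconsistent Title is Publisher=L30.

L30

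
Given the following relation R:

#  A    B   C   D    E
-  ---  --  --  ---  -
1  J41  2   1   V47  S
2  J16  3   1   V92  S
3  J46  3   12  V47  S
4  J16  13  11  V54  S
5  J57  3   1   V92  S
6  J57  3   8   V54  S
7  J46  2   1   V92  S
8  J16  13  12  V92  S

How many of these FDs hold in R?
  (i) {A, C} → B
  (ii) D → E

(i) {A, C} → B: every LHS value maps to a single RHS value — holds.
(ii) D → E: every LHS value maps to a single RHS value — holds.
2 of the 2 dependencies hold.

2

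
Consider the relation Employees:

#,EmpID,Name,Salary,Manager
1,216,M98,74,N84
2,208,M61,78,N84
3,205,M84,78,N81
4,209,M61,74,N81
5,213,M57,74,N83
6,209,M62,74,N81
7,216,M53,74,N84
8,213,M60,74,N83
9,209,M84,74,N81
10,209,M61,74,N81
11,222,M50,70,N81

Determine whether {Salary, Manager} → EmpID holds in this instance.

(Salary=74, Manager=N84): rows 1, 7 → EmpID = 216, 216 ✓
(Salary=78, Manager=N84): row 2 → EmpID = 208 ✓
(Salary=78, Manager=N81): row 3 → EmpID = 205 ✓
(Salary=74, Manager=N81): rows 4, 6, 9, 10 → EmpID = 209, 209, 209, 209 ✓
(Salary=74, Manager=N83): rows 5, 8 → EmpID = 213, 213 ✓
(Salary=70, Manager=N81): row 11 → EmpID = 222 ✓
Every {Salary, Manager} value is associated with a single EmpID value, so {Salary, Manager} → EmpID holds.

Yes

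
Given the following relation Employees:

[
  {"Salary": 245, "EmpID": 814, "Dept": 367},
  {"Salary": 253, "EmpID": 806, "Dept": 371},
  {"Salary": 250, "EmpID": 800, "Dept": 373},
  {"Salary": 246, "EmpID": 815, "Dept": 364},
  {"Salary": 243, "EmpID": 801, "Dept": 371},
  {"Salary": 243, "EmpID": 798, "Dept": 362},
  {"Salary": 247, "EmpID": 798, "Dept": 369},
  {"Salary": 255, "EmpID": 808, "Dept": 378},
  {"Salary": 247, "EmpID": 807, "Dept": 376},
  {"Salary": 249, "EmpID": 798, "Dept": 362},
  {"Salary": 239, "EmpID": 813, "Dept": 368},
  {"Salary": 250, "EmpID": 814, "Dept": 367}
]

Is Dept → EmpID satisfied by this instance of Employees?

No

Dept=367: 2 rows → EmpID = 814, 814 ✓
Dept=371: 2 rows → EmpID takes values {806, 801} — violation
Dept=373: 1 row → EmpID = 800 ✓
Dept=364: 1 row → EmpID = 815 ✓
Dept=362: 2 rows → EmpID = 798, 798 ✓
Dept=369: 1 row → EmpID = 798 ✓
Dept=378: 1 row → EmpID = 808 ✓
Dept=376: 1 row → EmpID = 807 ✓
Dept=368: 1 row → EmpID = 813 ✓
Two rows agree on Dept but differ on EmpID, so Dept → EmpID does not hold.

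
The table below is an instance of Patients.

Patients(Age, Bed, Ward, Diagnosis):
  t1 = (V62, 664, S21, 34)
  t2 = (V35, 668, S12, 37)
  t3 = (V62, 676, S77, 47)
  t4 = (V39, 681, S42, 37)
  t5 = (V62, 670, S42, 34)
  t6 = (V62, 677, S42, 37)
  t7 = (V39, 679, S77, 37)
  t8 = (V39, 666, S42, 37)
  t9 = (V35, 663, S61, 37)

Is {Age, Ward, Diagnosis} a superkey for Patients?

Rows 4 and 8 have the same {Age, Ward, Diagnosis} value (Age=V39, Ward=S42, Diagnosis=37) but are distinct tuples, so {Age, Ward, Diagnosis} does not determine every attribute — not a superkey.

No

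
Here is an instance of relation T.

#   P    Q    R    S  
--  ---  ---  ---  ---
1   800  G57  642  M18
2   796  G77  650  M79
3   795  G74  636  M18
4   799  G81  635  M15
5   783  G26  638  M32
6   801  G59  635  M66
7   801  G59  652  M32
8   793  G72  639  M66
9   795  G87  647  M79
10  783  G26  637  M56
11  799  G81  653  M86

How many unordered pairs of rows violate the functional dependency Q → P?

0

Q=G81: all 2 rows agree on P — 0 pairs.
Q=G26: all 2 rows agree on P — 0 pairs.
Q=G59: all 2 rows agree on P — 0 pairs.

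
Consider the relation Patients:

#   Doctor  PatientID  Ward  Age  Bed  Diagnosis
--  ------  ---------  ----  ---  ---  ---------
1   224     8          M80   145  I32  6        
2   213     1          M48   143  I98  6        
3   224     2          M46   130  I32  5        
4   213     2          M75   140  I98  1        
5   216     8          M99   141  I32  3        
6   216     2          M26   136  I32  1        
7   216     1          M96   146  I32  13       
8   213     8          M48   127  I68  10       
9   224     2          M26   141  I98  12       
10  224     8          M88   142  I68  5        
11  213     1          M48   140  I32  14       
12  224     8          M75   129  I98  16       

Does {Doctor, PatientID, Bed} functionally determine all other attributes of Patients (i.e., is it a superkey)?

Yes

All 12 rows have distinct {Doctor, PatientID, Bed} values, so {Doctor, PatientID, Bed} → (all attributes) holds and {Doctor, PatientID, Bed} is a superkey.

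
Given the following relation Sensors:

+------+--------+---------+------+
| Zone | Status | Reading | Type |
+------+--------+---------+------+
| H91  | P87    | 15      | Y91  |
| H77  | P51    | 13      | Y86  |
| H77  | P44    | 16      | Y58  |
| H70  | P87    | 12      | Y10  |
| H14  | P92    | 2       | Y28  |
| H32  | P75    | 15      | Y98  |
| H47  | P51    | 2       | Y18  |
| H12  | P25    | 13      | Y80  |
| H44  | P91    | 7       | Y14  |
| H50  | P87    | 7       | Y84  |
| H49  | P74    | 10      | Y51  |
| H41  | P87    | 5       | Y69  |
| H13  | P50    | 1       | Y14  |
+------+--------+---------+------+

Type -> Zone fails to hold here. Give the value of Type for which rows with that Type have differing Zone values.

Type=Y91: 1 row → Zone = H91 ✓
Type=Y86: 1 row → Zone = H77 ✓
Type=Y58: 1 row → Zone = H77 ✓
Type=Y10: 1 row → Zone = H70 ✓
Type=Y28: 1 row → Zone = H14 ✓
Type=Y98: 1 row → Zone = H32 ✓
Type=Y18: 1 row → Zone = H47 ✓
Type=Y80: 1 row → Zone = H12 ✓
Type=Y14: 2 rows → Zone takes values {H44, H13} — violation
Type=Y84: 1 row → Zone = H50 ✓
Type=Y51: 1 row → Zone = H49 ✓
Type=Y69: 1 row → Zone = H41 ✓
The only Type value with inconsistent Zone is Type=Y14.

Y14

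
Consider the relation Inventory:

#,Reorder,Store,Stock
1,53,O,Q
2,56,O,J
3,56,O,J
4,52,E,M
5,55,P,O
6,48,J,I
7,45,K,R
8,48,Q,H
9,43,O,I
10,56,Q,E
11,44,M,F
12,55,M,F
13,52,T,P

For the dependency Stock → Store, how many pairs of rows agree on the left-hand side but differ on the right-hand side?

Stock=J: all 2 rows agree on Store — 0 pairs.
Stock=I: violating pairs (6,9) — 1 pair.
Stock=F: all 2 rows agree on Store — 0 pairs.

1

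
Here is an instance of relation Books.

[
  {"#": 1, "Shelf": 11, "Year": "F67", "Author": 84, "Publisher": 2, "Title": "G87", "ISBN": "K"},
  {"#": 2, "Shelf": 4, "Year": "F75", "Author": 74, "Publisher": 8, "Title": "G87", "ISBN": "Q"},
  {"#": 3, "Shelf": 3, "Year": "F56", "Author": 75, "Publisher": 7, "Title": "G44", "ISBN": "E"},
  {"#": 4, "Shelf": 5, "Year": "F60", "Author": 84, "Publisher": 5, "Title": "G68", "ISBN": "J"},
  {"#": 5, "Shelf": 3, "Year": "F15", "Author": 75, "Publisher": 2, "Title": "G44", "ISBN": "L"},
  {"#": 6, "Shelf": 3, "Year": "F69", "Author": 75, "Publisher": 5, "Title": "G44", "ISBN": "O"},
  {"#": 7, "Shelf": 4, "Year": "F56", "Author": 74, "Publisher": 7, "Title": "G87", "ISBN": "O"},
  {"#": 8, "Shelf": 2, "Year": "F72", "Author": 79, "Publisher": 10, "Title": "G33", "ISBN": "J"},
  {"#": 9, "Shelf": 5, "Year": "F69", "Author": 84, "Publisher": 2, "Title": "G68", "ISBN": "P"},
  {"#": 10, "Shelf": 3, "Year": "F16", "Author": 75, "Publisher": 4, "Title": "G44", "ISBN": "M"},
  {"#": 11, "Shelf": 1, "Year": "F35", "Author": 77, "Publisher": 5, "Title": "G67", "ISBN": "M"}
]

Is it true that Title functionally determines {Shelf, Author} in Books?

Title=G87: rows 1, 2, 7 → {Shelf,Author} takes values {(11, 84), (4, 74)} — violation
Title=G44: rows 3, 5, 6, 10 → {Shelf,Author} = (3, 75), (3, 75), (3, 75), (3, 75) ✓
Title=G68: rows 4, 9 → {Shelf,Author} = (5, 84), (5, 84) ✓
Title=G33: row 8 → {Shelf,Author} = (2, 79) ✓
Title=G67: row 11 → {Shelf,Author} = (1, 77) ✓
Two rows agree on Title but differ on {Shelf, Author}, so Title → {Shelf, Author} does not hold.

No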